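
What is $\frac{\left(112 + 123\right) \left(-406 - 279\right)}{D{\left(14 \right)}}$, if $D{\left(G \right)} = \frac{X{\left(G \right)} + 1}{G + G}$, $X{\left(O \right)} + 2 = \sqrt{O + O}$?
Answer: $- \frac{4507300}{27} - \frac{9014600 \sqrt{7}}{27} \approx -1.0503 \cdot 10^{6}$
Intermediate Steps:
$X{\left(O \right)} = -2 + \sqrt{2} \sqrt{O}$ ($X{\left(O \right)} = -2 + \sqrt{O + O} = -2 + \sqrt{2 O} = -2 + \sqrt{2} \sqrt{O}$)
$D{\left(G \right)} = \frac{-1 + \sqrt{2} \sqrt{G}}{2 G}$ ($D{\left(G \right)} = \frac{\left(-2 + \sqrt{2} \sqrt{G}\right) + 1}{G + G} = \frac{-1 + \sqrt{2} \sqrt{G}}{2 G}$)
$\frac{\left(112 + 123\right) \left(-406 - 279\right)}{D{\left(14 \right)}} = \frac{\left(112 + 123\right) \left(-406 - 279\right)}{\frac{1}{2} \cdot \frac{1}{14} \left(-1 + \sqrt{2} \sqrt{14}\right)} = \frac{235 \left(-685\right)}{\frac{1}{2} \cdot \frac{1}{14} \left(-1 + 2 \sqrt{7}\right)} = - \frac{160975}{- \frac{1}{28} + \frac{\sqrt{7}}{14}}$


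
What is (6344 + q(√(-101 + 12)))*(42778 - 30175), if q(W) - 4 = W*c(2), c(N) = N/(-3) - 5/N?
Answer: 80003844 - 79819*I*√89/2 ≈ 8.0004e+7 - 3.7651e+5*I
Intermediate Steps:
c(N) = -5/N - N/3 (c(N) = N*(-⅓) - 5/N = -N/3 - 5/N = -5/N - N/3)
q(W) = 4 - 19*W/6 (q(W) = 4 + W*(-5/2 - ⅓*2) = 4 + W*(-5*½ - ⅔) = 4 + W*(-5/2 - ⅔) = 4 + W*(-19/6) = 4 - 19*W/6)
(6344 + q(√(-101 + 12)))*(42778 - 30175) = (6344 + (4 - 19*√(-101 + 12)/6))*(42778 - 30175) = (6344 + (4 - 19*I*√89/6))*12603 = (6348 - 19*I*√89/6)*12603 = 80003844 - 79819*I*√89/2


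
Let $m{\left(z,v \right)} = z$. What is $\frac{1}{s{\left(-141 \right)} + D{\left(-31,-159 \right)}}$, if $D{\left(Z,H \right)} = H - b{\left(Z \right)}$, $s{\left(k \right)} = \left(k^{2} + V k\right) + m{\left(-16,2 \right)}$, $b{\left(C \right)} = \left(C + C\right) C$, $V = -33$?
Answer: $\frac{1}{22437} \approx 4.4569 \cdot 10^{-5}$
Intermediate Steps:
$b{\left(C \right)} = 2 C^{2}$ ($b{\left(C \right)} = 2 C C = 2 C^{2}$)
$s{\left(k \right)} = -16 + k^{2} - 33 k$ ($s{\left(k \right)} = \left(k^{2} - 33 k\right) - 16 = -16 + k^{2} - 33 k$)
$D{\left(Z,H \right)} = H - 2 Z^{2}$
$\frac{1}{s{\left(-141 \right)} + D{\left(-31,-159 \right)}} = \frac{1}{\left(-16 + \left(-141\right)^{2} - -4653\right) - \left(159 + 2 \left(-31\right)^{2}\right)} = \frac{1}{\left(-16 + 19881 + 4653\right) - 2081} = \frac{1}{24518 - 2081} = \frac{1}{22437}$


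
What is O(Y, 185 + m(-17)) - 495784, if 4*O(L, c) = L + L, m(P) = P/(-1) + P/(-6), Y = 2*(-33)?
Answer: -495817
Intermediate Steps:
Y = -66
m(P) = -7*P/6 (m(P) = P*(-1) + P*(-1/6) = -P - P/6 = -7*P/6)
O(L, c) = L/2 (O(L, c) = (L + L)/4 = (2*L)/4 = L/2)
O(Y, 185 + m(-17)) - 495784 = (1/2)*(-66) - 495784 = -33 - 495784 = -495817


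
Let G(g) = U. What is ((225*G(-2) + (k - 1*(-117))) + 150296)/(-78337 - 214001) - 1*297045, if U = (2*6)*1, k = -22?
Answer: -86837694301/292338 ≈ -2.9705e+5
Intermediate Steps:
U = 12 (U = 12*1 = 12)
G(g) = 12
((225*G(-2) + (k - 1*(-117))) + 150296)/(-78337 - 214001) - 1*297045 = ((225*12 + (-22 - 1*(-117))) + 150296)/(-78337 - 214001) - 1*297045 = ((2700 + (-22 + 117)) + 150296)/(-292338) - 297045 = ((2700 + 95) + 150296)*(-1/292338) - 297045 = (2795 + 150296)*(-1/292338) - 297045 = 153091*(-1/292338) - 297045 = -153091/292338 - 297045 = -86837694301/292338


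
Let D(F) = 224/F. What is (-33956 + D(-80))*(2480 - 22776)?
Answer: 3446139024/5 ≈ 6.8923e+8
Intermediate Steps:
(-33956 + D(-80))*(2480 - 22776) = (-33956 + 224/(-80))*(2480 - 22776) = (-33956 + 224*(-1/80))*(-20296) = (-33956 - 14/5)*(-20296) = -169794/5*(-20296) = 3446139024/5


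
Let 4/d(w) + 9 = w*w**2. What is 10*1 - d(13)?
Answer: 5469/547 ≈ 9.9982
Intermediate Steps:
d(w) = 4/(-9 + w**3) (d(w) = 4/(-9 + w*w**2) = 4/(-9 + w**3))
10*1 - d(13) = 10*1 - 4/(-9 + 13**3) = 10 - 4/(-9 + 2197) = 10 - 4/2188 = 10 - 1*1/547 = 10 - 1/547 = 5469/547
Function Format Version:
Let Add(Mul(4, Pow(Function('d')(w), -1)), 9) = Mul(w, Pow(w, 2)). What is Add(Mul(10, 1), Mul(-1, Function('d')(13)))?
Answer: Rational(5469, 547) ≈ 9.9982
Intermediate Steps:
Function('d')(w) = Mul(4, Pow(Add(-9, Pow(w, 3)), -1)) (Function('d')(w) = Mul(4, Pow(Add(-9, Mul(w, Pow(w, 2))), -1)) = Mul(4, Pow(Add(-9, Pow(w, 3)), -1)))
Add(Mul(10, 1), Mul(-1, Function('d')(13))) = Add(Mul(10, 1), Mul(-1, Mul(4, Pow(Add(-9, Pow(13, 3)), -1)))) = Add(10, Mul(-1, Mul(4, Pow(Add(-9, 2197), -1)))) = Add(10, Mul(-1, Mul(4, Pow(2188, -1)))) = Add(10, Mul(-1, Mul(4, Rational(1, 2188)))) = Add(10, Mul(-1, Rational(1, 547))) = Add(10, Rational(-1, 547)) = Rational(5469, 547)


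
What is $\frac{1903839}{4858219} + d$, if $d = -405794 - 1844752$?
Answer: $- \frac{10933643433735}{4858219} \approx -2.2505 \cdot 10^{6}$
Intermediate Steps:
$d = -2250546$ ($d = -405794 - 1844752 = -2250546$)
$\frac{1903839}{4858219} + d = \frac{1903839}{4858219} - 2250546 = - \frac{10933643433735}{4858219}$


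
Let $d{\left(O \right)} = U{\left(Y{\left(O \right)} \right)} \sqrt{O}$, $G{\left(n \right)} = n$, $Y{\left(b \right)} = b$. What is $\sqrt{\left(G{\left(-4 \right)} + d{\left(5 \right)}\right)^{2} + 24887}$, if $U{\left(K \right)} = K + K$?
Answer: $\sqrt{25403 - 80 \sqrt{5}} \approx 158.82$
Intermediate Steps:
$U{\left(K \right)} = 2 K$
$d{\left(O \right)} = 2 O^{\frac{3}{2}}$ ($d{\left(O \right)} = 2 O \sqrt{O} = 2 O^{\frac{3}{2}}$)
$\sqrt{\left(G{\left(-4 \right)} + d{\left(5 \right)}\right)^{2} + 24887} = \sqrt{\left(-4 + 2 \cdot 5^{\frac{3}{2}}\right)^{2} + 24887} = \sqrt{\left(-4 + 2 \cdot 5 \sqrt{5}\right)^{2} + 24887} = \sqrt{\left(-4 + 10 \sqrt{5}\right)^{2} + 24887} = \sqrt{24887 + \left(-4 + 10 \sqrt{5}\right)^{2}}$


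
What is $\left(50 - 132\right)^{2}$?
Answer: $6724$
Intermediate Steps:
$\left(50 - 132\right)^{2} = \left(-82\right)^{2} = 6724$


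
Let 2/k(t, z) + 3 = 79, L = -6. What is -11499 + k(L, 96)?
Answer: -436961/38 ≈ -11499.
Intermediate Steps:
k(t, z) = 1/38 (k(t, z) = 2/(-3 + 79) = 2/76 = 2*(1/76) = 1/38)
-11499 + k(L, 96) = -11499 + 1/38 = -436961/38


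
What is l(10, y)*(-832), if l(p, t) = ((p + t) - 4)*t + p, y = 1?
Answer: -14144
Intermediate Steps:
l(p, t) = p + t*(-4 + p + t) (l(p, t) = (-4 + p + t)*t + p = t*(-4 + p + t) + p = p + t*(-4 + p + t))
l(10, y)*(-832) = (10 + 1**2 - 4*1 + 10*1)*(-832) = (10 + 1 - 4 + 10)*(-832) = 17*(-832) = -14144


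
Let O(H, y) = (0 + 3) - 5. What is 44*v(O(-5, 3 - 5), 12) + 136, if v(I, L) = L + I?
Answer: 576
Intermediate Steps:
O(H, y) = -2 (O(H, y) = 3 - 5 = -2)
v(I, L) = I + L
44*v(O(-5, 3 - 5), 12) + 136 = 44*(-2 + 12) + 136 = 44*10 + 136 = 440 + 136 = 576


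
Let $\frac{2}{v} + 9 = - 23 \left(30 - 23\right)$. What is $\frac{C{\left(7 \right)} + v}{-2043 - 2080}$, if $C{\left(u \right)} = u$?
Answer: $- \frac{594}{350455} \approx -0.0016949$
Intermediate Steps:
$v = - \frac{1}{85}$ ($v = \frac{2}{-9 - 23 \left(30 - 23\right)} = \frac{2}{-9 - 161} = \frac{2}{-170} = 2 \left(- \frac{1}{170}\right) = - \frac{1}{85} \approx -0.011765$)
$\frac{C{\left(7 \right)} + v}{-2043 - 2080} = \frac{7 - \frac{1}{85}}{-2043 - 2080} = \frac{594}{85 \left(-4123\right)} = \frac{594}{85} \left(- \frac{1}{4123}\right) = - \frac{594}{350455}$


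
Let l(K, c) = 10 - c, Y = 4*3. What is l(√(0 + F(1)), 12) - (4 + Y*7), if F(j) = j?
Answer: -90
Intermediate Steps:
Y = 12
l(√(0 + F(1)), 12) - (4 + Y*7) = (10 - 1*12) - (4 + 12*7) = (10 - 12) - (4 + 84) = -2 - 1*88 = -2 - 88 = -90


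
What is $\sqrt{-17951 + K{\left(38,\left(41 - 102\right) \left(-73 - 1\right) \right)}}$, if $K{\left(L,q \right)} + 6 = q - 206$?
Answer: $i \sqrt{13649} \approx 116.83 i$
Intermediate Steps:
$K{\left(L,q \right)} = -212 + q$ ($K{\left(L,q \right)} = -6 + \left(q - 206\right) = -6 + \left(-206 + q\right) = -212 + q$)
$\sqrt{-17951 + K{\left(38,\left(41 - 102\right) \left(-73 - 1\right) \right)}} = \sqrt{-17951 - \left(212 - \left(41 - 102\right) \left(-73 - 1\right)\right)} = \sqrt{-17951 - -4302} = \sqrt{-17951 + \left(-212 + 4514\right)} = \sqrt{-17951 + 4302} = \sqrt{-13649} = i \sqrt{13649}$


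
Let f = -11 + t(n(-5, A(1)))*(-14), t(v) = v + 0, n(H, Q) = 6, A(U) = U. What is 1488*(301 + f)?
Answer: 306528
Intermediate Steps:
t(v) = v
f = -95 (f = -11 + 6*(-14) = -11 - 84 = -95)
1488*(301 + f) = 1488*(301 - 95) = 1488*206 = 306528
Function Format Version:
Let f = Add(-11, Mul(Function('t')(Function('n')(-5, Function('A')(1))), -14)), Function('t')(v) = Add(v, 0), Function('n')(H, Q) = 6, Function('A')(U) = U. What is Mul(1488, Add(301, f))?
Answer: 306528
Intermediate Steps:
Function('t')(v) = v
f = -95 (f = Add(-11, Mul(6, -14)) = Add(-11, -84) = -95)
Mul(1488, Add(301, f)) = Mul(1488, Add(301, -95)) = Mul(1488, 206) = 306528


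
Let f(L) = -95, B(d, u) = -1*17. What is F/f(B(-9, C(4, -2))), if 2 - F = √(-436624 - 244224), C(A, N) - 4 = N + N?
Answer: -2/95 + 4*I*√42553/95 ≈ -0.021053 + 8.6856*I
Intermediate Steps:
C(A, N) = 4 + 2*N (C(A, N) = 4 + (N + N) = 4 + 2*N)
B(d, u) = -17
F = 2 - 4*I*√42553 (F = 2 - √(-436624 - 244224) = 2 - √(-680848) = 2 - 4*I*√42553 ≈ 2.0 - 825.13*I)
F/f(B(-9, C(4, -2))) = (2 - 4*I*√42553)/(-95) = (2 - 4*I*√42553)*(-1/95) = -2/95 + 4*I*√42553/95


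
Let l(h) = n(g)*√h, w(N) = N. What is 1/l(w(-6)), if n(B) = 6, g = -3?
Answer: -I*√6/36 ≈ -0.068041*I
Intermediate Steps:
l(h) = 6*√h
1/l(w(-6)) = 1/(6*√(-6)) = 1/(6*(I*√6)) = 1/(6*I*√6) = -I*√6/36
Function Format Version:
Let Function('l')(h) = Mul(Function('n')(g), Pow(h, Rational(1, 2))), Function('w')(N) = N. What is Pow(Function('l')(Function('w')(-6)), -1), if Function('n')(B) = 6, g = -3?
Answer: Mul(Rational(-1, 36), I, Pow(6, Rational(1, 2))) ≈ Mul(-0.068041, I)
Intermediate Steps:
Function('l')(h) = Mul(6, Pow(h, Rational(1, 2)))
Pow(Function('l')(Function('w')(-6)), -1) = Pow(Mul(6, Pow(-6, Rational(1, 2))), -1) = Pow(Mul(6, Mul(I, Pow(6, Rational(1, 2)))), -1) = Pow(Mul(6, I, Pow(6, Rational(1, 2))), -1) = Mul(Rational(-1, 36), I, Pow(6, Rational(1, 2)))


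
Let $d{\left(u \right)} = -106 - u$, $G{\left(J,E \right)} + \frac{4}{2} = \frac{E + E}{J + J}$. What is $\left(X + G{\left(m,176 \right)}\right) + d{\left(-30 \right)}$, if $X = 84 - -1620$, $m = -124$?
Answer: $\frac{50362}{31} \approx 1624.6$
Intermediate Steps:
$G{\left(J,E \right)} = -2 + \frac{E}{J}$ ($G{\left(J,E \right)} = -2 + \frac{E + E}{J + J} = -2 + \frac{2 E}{2 J} = -2 + 2 E \frac{1}{2 J} = -2 + \frac{E}{J}$)
$X = 1704$ ($X = 84 + 1620 = 1704$)
$\left(X + G{\left(m,176 \right)}\right) + d{\left(-30 \right)} = \left(1704 - \left(2 - \frac{176}{-124}\right)\right) - 76 = \left(1704 + \left(-2 + 176 \left(- \frac{1}{124}\right)\right)\right) + \left(-106 + 30\right) = \left(1704 - \frac{106}{31}\right) - 76 = \frac{52718}{31} - 76 = \frac{50362}{31}$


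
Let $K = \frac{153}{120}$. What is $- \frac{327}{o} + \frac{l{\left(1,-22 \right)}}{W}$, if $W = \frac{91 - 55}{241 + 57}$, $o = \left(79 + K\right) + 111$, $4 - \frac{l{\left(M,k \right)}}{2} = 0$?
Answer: $\frac{4442276}{68859} \approx 64.513$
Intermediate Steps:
$l{\left(M,k \right)} = 8$ ($l{\left(M,k \right)} = 8 - 0 = 8 + 0 = 8$)
$K = \frac{51}{40}$ ($K = 153 \cdot \frac{1}{120} = \frac{51}{40} \approx 1.275$)
$o = \frac{7651}{40}$ ($o = \left(79 + \frac{51}{40}\right) + 111 = \frac{3211}{40} + 111 = \frac{7651}{40} \approx 191.27$)
$W = \frac{18}{149}$ ($W = \frac{36}{298} = 36 \cdot \frac{1}{298} = \frac{18}{149} \approx 0.12081$)
$- \frac{327}{o} + \frac{l{\left(1,-22 \right)}}{W} = - \frac{327}{\frac{7651}{40}} + \frac{8}{\frac{18}{149}} = \left(-327\right) \frac{40}{7651} + 8 \cdot \frac{149}{18} = - \frac{13080}{7651} + \frac{596}{9} = \frac{4442276}{68859}$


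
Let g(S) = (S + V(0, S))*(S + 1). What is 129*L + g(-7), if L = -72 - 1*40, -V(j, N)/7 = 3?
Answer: -14280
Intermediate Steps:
V(j, N) = -21 (V(j, N) = -7*3 = -21)
L = -112 (L = -72 - 40 = -112)
g(S) = (1 + S)*(-21 + S) (g(S) = (S - 21)*(S + 1) = (-21 + S)*(1 + S) = (1 + S)*(-21 + S))
129*L + g(-7) = 129*(-112) + (-21 + (-7)**2 - 20*(-7)) = -14448 + (-21 + 49 + 140) = -14448 + 168 = -14280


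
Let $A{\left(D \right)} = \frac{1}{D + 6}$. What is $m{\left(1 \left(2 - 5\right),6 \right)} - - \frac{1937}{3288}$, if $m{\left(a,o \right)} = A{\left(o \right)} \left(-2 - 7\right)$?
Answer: $- \frac{529}{3288} \approx -0.16089$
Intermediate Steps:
$A{\left(D \right)} = \frac{1}{6 + D}$
$m{\left(a,o \right)} = - \frac{9}{6 + o}$ ($m{\left(a,o \right)} = \frac{-2 - 7}{6 + o} = \frac{1}{6 + o} \left(-9\right) = - \frac{9}{6 + o}$)
$m{\left(1 \left(2 - 5\right),6 \right)} - - \frac{1937}{3288} = - \frac{9}{6 + 6} - - \frac{1937}{3288} = - \frac{9}{12} - \left(-1937\right) \frac{1}{3288} = \left(-9\right) \frac{1}{12} - - \frac{1937}{3288} = - \frac{3}{4} + \frac{1937}{3288} = - \frac{529}{3288}$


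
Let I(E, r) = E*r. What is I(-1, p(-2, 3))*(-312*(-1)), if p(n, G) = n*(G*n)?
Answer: -3744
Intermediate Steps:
p(n, G) = G*n**2
I(-1, p(-2, 3))*(-312*(-1)) = (-3*(-2)**2)*(-312*(-1)) = -3*4*312 = -1*12*312 = -12*312 = -3744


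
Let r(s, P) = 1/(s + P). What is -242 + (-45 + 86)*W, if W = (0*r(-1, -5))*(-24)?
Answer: -242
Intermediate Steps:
r(s, P) = 1/(P + s)
W = 0 (W = (0/(-5 - 1))*(-24) = (0/(-6))*(-24) = (0*(-1/6))*(-24) = 0*(-24) = 0)
-242 + (-45 + 86)*W = -242 + (-45 + 86)*0 = -242 + 41*0 = -242 + 0 = -242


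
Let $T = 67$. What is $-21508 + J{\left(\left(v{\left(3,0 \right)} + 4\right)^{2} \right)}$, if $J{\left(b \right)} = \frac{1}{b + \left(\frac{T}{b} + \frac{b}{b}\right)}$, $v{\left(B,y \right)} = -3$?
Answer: $- \frac{1484051}{69} \approx -21508.0$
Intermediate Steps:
$J{\left(b \right)} = \frac{1}{1 + b + \frac{67}{b}}$ ($J{\left(b \right)} = \frac{1}{b + \left(\frac{67}{b} + \frac{b}{b}\right)} = \frac{1}{b + \left(\frac{67}{b} + 1\right)} = \frac{1}{b + \left(1 + \frac{67}{b}\right)} = \frac{1}{1 + b + \frac{67}{b}}$)
$-21508 + J{\left(\left(v{\left(3,0 \right)} + 4\right)^{2} \right)} = -21508 + \frac{\left(-3 + 4\right)^{2}}{67 + \left(-3 + 4\right)^{2} + \left(\left(-3 + 4\right)^{2}\right)^{2}} = -21508 + \frac{1^{2}}{67 + 1^{2} + \left(1^{2}\right)^{2}} = -21508 + 1 \frac{1}{67 + 1 + 1^{2}} = -21508 + 1 \frac{1}{67 + 1 + 1} = -21508 + 1 \cdot \frac{1}{69} = -21508 + \frac{1}{69} = - \frac{1484051}{69}$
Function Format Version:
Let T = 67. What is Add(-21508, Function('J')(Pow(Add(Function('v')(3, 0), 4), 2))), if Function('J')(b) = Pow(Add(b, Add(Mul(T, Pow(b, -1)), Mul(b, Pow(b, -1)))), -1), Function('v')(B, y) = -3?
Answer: Rational(-1484051, 69) ≈ -21508.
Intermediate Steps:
Function('J')(b) = Pow(Add(1, b, Mul(67, Pow(b, -1))), -1) (Function('J')(b) = Pow(Add(b, Add(Mul(67, Pow(b, -1)), Mul(b, Pow(b, -1)))), -1) = Pow(Add(b, Add(Mul(67, Pow(b, -1)), 1)), -1) = Pow(Add(b, Add(1, Mul(67, Pow(b, -1)))), -1) = Pow(Add(1, b, Mul(67, Pow(b, -1))), -1))
Add(-21508, Function('J')(Pow(Add(Function('v')(3, 0), 4), 2))) = Add(-21508, Mul(Pow(Add(-3, 4), 2), Pow(Add(67, Pow(Add(-3, 4), 2), Pow(Pow(Add(-3, 4), 2), 2)), -1))) = Add(-21508, Mul(Pow(1, 2), Pow(Add(67, Pow(1, 2), Pow(Pow(1, 2), 2)), -1))) = Add(-21508, Mul(1, Pow(Add(67, 1, Pow(1, 2)), -1))) = Add(-21508, Mul(1, Pow(Add(67, 1, 1), -1))) = Add(-21508, Mul(1, Pow(69, -1))) = Add(-21508, Mul(1, Rational(1, 69))) = Add(-21508, Rational(1, 69)) = Rational(-1484051, 69)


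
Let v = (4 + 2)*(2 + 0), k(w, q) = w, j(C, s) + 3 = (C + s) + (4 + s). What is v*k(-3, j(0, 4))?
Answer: -36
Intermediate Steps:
j(C, s) = 1 + C + 2*s (j(C, s) = -3 + ((C + s) + (4 + s)) = -3 + (4 + C + 2*s) = 1 + C + 2*s)
v = 12 (v = 6*2 = 12)
v*k(-3, j(0, 4)) = 12*(-3) = -36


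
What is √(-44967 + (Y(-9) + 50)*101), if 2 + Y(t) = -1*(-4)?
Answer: 13*I*√235 ≈ 199.29*I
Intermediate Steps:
Y(t) = 2 (Y(t) = -2 - 1*(-4) = -2 + 4 = 2)
√(-44967 + (Y(-9) + 50)*101) = √(-44967 + (2 + 50)*101) = √(-44967 + 52*101) = √(-44967 + 5252) = √(-39715) = 13*I*√235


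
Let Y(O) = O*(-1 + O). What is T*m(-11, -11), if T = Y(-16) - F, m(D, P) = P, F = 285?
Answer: 143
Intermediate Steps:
T = -13 (T = -16*(-1 - 16) - 1*285 = -16*(-17) - 285 = 272 - 285 = -13)
T*m(-11, -11) = -13*(-11) = 143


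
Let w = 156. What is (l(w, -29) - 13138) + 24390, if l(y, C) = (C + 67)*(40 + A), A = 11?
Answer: 13190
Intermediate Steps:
l(y, C) = 3417 + 51*C (l(y, C) = (C + 67)*(40 + 11) = (67 + C)*51 = 3417 + 51*C)
(l(w, -29) - 13138) + 24390 = ((3417 + 51*(-29)) - 13138) + 24390 = ((3417 - 1479) - 13138) + 24390 = (1938 - 13138) + 24390 = -11200 + 24390 = 13190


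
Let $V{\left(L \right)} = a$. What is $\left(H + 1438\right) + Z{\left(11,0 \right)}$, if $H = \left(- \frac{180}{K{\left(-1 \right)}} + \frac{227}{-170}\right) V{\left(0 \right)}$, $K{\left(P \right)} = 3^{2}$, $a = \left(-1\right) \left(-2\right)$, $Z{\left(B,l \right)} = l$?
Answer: $\frac{118603}{85} \approx 1395.3$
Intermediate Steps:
$a = 2$
$V{\left(L \right)} = 2$
$K{\left(P \right)} = 9$
$H = - \frac{3627}{85}$ ($H = \left(- \frac{180}{9} + \frac{227}{-170}\right) 2 = \left(\left(-180\right) \frac{1}{9} + 227 \left(- \frac{1}{170}\right)\right) 2 = \left(-20 - \frac{227}{170}\right) 2 = \left(- \frac{3627}{170}\right) 2 = - \frac{3627}{85} \approx -42.671$)
$\left(H + 1438\right) + Z{\left(11,0 \right)} = \left(- \frac{3627}{85} + 1438\right) + 0 = \frac{118603}{85} + 0 = \frac{118603}{85}$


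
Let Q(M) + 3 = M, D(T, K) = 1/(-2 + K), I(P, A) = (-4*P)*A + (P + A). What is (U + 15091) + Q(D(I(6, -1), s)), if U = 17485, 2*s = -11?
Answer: 488593/15 ≈ 32573.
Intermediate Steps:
s = -11/2 (s = (1/2)*(-11) = -11/2 ≈ -5.5000)
I(P, A) = A + P - 4*A*P (I(P, A) = -4*A*P + (A + P) = A + P - 4*A*P)
Q(M) = -3 + M
(U + 15091) + Q(D(I(6, -1), s)) = (17485 + 15091) + (-3 + 1/(-2 - 11/2)) = 32576 + (-3 + 1/(-15/2)) = 32576 + (-3 - 2/15) = 32576 - 47/15 = 488593/15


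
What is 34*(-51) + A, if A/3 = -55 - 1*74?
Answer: -2121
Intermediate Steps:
A = -387 (A = 3*(-55 - 1*74) = 3*(-55 - 74) = 3*(-129) = -387)
34*(-51) + A = 34*(-51) - 387 = -1734 - 387 = -2121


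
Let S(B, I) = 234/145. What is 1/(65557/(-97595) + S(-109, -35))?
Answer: 2830255/2666293 ≈ 1.0615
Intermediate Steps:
S(B, I) = 234/145 (S(B, I) = 234*(1/145) = 234/145)
1/(65557/(-97595) + S(-109, -35)) = 1/(65557/(-97595) + 234/145) = 1/(65557*(-1/97595) + 234/145) = 1/(-65557/97595 + 234/145) = 1/(2666293/2830255) = 2830255/2666293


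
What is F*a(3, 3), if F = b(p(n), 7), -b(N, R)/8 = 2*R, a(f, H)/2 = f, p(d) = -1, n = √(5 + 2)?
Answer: -672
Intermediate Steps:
n = √7 ≈ 2.6458
a(f, H) = 2*f
b(N, R) = -16*R
F = -112 (F = -16*7 = -112)
F*a(3, 3) = -224*3 = -112*6 = -672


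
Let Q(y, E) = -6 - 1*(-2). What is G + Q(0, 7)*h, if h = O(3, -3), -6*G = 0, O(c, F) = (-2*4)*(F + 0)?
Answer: -96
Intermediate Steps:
Q(y, E) = -4 (Q(y, E) = -6 + 2 = -4)
O(c, F) = -8*F
G = 0 (G = -⅙*0 = 0)
h = 24 (h = -8*(-3) = 24)
G + Q(0, 7)*h = 0 - 4*24 = 0 - 96 = -96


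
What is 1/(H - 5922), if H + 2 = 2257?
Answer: -1/3667 ≈ -0.00027270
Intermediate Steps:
H = 2255 (H = -2 + 2257 = 2255)
1/(H - 5922) = 1/(2255 - 5922) = 1/(-3667) = -1/3667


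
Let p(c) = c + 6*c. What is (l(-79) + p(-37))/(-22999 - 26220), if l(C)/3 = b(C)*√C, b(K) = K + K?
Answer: 259/49219 + 474*I*√79/49219 ≈ 0.0052622 + 0.085597*I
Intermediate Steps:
b(K) = 2*K
l(C) = 6*C^(3/2) (l(C) = 3*((2*C)*√C) = 3*(2*C^(3/2)) = 6*C^(3/2))
p(c) = 7*c
(l(-79) + p(-37))/(-22999 - 26220) = (6*(-79)^(3/2) + 7*(-37))/(-22999 - 26220) = (6*(-79*I*√79) - 259)/(-49219) = (-474*I*√79 - 259)*(-1/49219) = (-259 - 474*I*√79)*(-1/49219) = 259/49219 + 474*I*√79/49219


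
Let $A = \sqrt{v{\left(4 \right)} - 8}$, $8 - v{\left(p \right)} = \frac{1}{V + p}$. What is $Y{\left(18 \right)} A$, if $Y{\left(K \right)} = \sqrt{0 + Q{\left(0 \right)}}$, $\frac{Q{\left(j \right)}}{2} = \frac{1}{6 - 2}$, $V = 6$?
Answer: $\frac{i \sqrt{5}}{10} \approx 0.22361 i$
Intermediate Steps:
$Q{\left(j \right)} = \frac{1}{2}$ ($Q{\left(j \right)} = \frac{2}{6 - 2} = \frac{2}{4} = 2 \cdot \frac{1}{4} = \frac{1}{2}$)
$v{\left(p \right)} = 8 - \frac{1}{6 + p}$
$Y{\left(K \right)} = \frac{\sqrt{2}}{2}$ ($Y{\left(K \right)} = \sqrt{0 + \frac{1}{2}} = \sqrt{\frac{1}{2}} = \frac{\sqrt{2}}{2}$)
$A = \frac{i \sqrt{10}}{10}$ ($A = \sqrt{\frac{47 + 8 \cdot 4}{6 + 4} - 8} = \sqrt{\frac{47 + 32}{10} - 8} = \sqrt{\frac{1}{10} \cdot 79 - 8} = \sqrt{\frac{79}{10} - 8} = \sqrt{- \frac{1}{10}} = \frac{i \sqrt{10}}{10} \approx 0.31623 i$)
$Y{\left(18 \right)} A = \frac{\sqrt{2}}{2} \frac{i \sqrt{10}}{10} = \frac{i \sqrt{5}}{10}$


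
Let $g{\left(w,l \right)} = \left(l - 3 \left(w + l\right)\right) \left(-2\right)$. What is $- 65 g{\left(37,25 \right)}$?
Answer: $-20930$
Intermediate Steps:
$g{\left(w,l \right)} = 4 l + 6 w$ ($g{\left(w,l \right)} = \left(l - 3 \left(l + w\right)\right) \left(-2\right) = \left(l - \left(3 l + 3 w\right)\right) \left(-2\right) = \left(- 3 w - 2 l\right) \left(-2\right) = 4 l + 6 w$)
$- 65 g{\left(37,25 \right)} = - 65 \left(4 \cdot 25 + 6 \cdot 37\right) = - 65 \left(100 + 222\right) = \left(-65\right) 322 = -20930$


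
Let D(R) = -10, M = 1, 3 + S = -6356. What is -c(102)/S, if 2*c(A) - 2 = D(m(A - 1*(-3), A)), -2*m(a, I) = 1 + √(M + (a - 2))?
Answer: -4/6359 ≈ -0.00062903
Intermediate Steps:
S = -6359 (S = -3 - 6356 = -6359)
m(a, I) = -½ - √(-1 + a)/2 (m(a, I) = -(1 + √(1 + (a - 2)))/2 = -(1 + √(1 + (-2 + a)))/2 = -(1 + √(-1 + a))/2 = -½ - √(-1 + a)/2)
c(A) = -4 (c(A) = 1 + (½)*(-10) = 1 - 5 = -4)
-c(102)/S = -(-4)/(-6359) = -(-4)*(-1)/6359 = -1*4/6359 = -4/6359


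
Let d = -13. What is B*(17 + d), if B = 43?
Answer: 172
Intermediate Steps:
B*(17 + d) = 43*(17 - 13) = 43*4 = 172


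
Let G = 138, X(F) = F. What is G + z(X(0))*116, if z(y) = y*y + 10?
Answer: 1298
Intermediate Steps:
z(y) = 10 + y² (z(y) = y² + 10 = 10 + y²)
G + z(X(0))*116 = 138 + (10 + 0²)*116 = 138 + (10 + 0)*116 = 138 + 10*116 = 138 + 1160 = 1298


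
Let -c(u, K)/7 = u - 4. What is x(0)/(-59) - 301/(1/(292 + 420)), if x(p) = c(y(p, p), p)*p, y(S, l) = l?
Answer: -214312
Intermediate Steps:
c(u, K) = 28 - 7*u (c(u, K) = -7*(u - 4) = -7*(-4 + u) = 28 - 7*u)
x(p) = p*(28 - 7*p) (x(p) = (28 - 7*p)*p = p*(28 - 7*p))
x(0)/(-59) - 301/(1/(292 + 420)) = (7*0*(4 - 1*0))/(-59) - 301/(1/(292 + 420)) = (7*0*(4 + 0))*(-1/59) - 301/(1/712) = (7*0*4)*(-1/59) - 301/1/712 = 0*(-1/59) - 301*712 = 0 - 214312 = -214312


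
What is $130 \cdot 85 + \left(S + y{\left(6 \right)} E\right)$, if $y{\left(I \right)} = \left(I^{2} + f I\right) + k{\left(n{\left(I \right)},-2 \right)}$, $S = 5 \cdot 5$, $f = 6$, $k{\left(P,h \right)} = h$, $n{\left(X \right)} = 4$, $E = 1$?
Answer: $11145$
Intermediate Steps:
$S = 25$
$y{\left(I \right)} = -2 + I^{2} + 6 I$ ($y{\left(I \right)} = \left(I^{2} + 6 I\right) - 2 = -2 + I^{2} + 6 I$)
$130 \cdot 85 + \left(S + y{\left(6 \right)} E\right) = 130 \cdot 85 + \left(25 + \left(-2 + 6^{2} + 6 \cdot 6\right) 1\right) = 11050 + \left(25 + \left(-2 + 36 + 36\right) 1\right) = 11050 + \left(25 + 70 \cdot 1\right) = 11050 + \left(25 + 70\right) = 11050 + 95 = 11145$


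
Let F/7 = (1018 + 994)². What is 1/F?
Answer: 1/28337008 ≈ 3.5290e-8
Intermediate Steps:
F = 28337008 (F = 7*(1018 + 994)² = 7*2012² = 7*4048144 = 28337008)
1/F = 1/28337008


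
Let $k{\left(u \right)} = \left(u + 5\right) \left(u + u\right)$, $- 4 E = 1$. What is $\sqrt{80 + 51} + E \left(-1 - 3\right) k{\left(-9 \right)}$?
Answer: $72 + \sqrt{131} \approx 83.446$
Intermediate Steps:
$E = - \frac{1}{4}$ ($E = \left(- \frac{1}{4}\right) 1 = - \frac{1}{4} \approx -0.25$)
$k{\left(u \right)} = 2 u \left(5 + u\right)$ ($k{\left(u \right)} = \left(5 + u\right) 2 u = 2 u \left(5 + u\right)$)
$\sqrt{80 + 51} + E \left(-1 - 3\right) k{\left(-9 \right)} = \sqrt{80 + 51} + - \frac{-1 - 3}{4} \cdot 2 \left(-9\right) \left(5 - 9\right) = \sqrt{131} + \left(- \frac{1}{4}\right) \left(-4\right) 2 \left(-9\right) \left(-4\right) = \sqrt{131} + 1 \cdot 72 = \sqrt{131} + 72 = 72 + \sqrt{131}$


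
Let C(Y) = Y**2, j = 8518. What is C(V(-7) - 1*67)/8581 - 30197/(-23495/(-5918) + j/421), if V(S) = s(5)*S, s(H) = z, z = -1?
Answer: -645375834657046/517442185939 ≈ -1247.2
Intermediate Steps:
s(H) = -1
V(S) = -S
C(V(-7) - 1*67)/8581 - 30197/(-23495/(-5918) + j/421) = (-1*(-7) - 1*67)**2/8581 - 30197/(-23495/(-5918) + 8518/421) = (7 - 67)**2*(1/8581) - 30197/(-23495*(-1/5918) + 8518*(1/421)) = (-60)**2*(1/8581) - 30197/(23495/5918 + 8518/421) = 3600*(1/8581) - 30197/60300919/2491478 = 3600/8581 - 30197*2491478/60300919 = 3600/8581 - 75235161166/60300919 = -645375834657046/517442185939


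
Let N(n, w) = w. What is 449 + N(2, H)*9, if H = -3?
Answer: 422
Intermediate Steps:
449 + N(2, H)*9 = 449 - 3*9 = 449 - 27 = 422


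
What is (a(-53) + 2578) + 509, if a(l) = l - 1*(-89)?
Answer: 3123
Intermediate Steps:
a(l) = 89 + l (a(l) = l + 89 = 89 + l)
(a(-53) + 2578) + 509 = ((89 - 53) + 2578) + 509 = (36 + 2578) + 509 = 2614 + 509 = 3123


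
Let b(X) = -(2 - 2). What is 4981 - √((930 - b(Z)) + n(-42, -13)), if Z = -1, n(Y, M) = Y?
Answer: 4981 - 2*√222 ≈ 4951.2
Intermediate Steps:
b(X) = 0 (b(X) = -1*0 = 0)
4981 - √((930 - b(Z)) + n(-42, -13)) = 4981 - √((930 - 1*0) - 42) = 4981 - √((930 + 0) - 42) = 4981 - √(930 - 42) = 4981 - √888 = 4981 - 2*√222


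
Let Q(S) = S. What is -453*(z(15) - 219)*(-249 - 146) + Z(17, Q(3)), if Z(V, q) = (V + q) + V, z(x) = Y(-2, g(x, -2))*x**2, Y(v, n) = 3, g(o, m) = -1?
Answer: 81594397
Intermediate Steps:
z(x) = 3*x**2
Z(V, q) = q + 2*V
-453*(z(15) - 219)*(-249 - 146) + Z(17, Q(3)) = -453*(3*15**2 - 219)*(-249 - 146) + (3 + 2*17) = -453*(3*225 - 219)*(-395) + (3 + 34) = -453*(675 - 219)*(-395) + 37 = -206568*(-395) + 37 = -453*(-180120) + 37 = 81594360 + 37 = 81594397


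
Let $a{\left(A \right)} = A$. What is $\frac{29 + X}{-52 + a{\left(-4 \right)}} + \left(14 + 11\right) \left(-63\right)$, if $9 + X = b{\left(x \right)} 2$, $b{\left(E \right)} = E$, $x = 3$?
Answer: $- \frac{44113}{28} \approx -1575.5$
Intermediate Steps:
$X = -3$ ($X = -9 + 3 \cdot 2 = -9 + 6 = -3$)
$\frac{29 + X}{-52 + a{\left(-4 \right)}} + \left(14 + 11\right) \left(-63\right) = \frac{29 - 3}{-52 - 4} + \left(14 + 11\right) \left(-63\right) = \frac{26}{-56} + 25 \left(-63\right) = 26 \left(- \frac{1}{56}\right) - 1575 = - \frac{13}{28} - 1575 = - \frac{44113}{28}$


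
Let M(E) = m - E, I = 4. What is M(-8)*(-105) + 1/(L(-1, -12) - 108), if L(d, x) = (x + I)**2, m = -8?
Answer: -1/44 ≈ -0.022727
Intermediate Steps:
M(E) = -8 - E
L(d, x) = (4 + x)**2 (L(d, x) = (x + 4)**2 = (4 + x)**2)
M(-8)*(-105) + 1/(L(-1, -12) - 108) = (-8 - 1*(-8))*(-105) + 1/((4 - 12)**2 - 108) = (-8 + 8)*(-105) + 1/((-8)**2 - 108) = 0*(-105) + 1/(64 - 108) = 0 + 1/(-44) = 0 - 1/44 = -1/44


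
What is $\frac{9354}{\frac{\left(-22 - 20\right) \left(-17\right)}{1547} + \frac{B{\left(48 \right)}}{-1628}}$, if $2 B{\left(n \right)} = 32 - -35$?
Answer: $\frac{395936112}{18665} \approx 21213.0$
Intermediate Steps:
$B{\left(n \right)} = \frac{67}{2}$ ($B{\left(n \right)} = \frac{32 - -35}{2} = \frac{32 + 35}{2} = \frac{1}{2} \cdot 67 = \frac{67}{2}$)
$\frac{9354}{\frac{\left(-22 - 20\right) \left(-17\right)}{1547} + \frac{B{\left(48 \right)}}{-1628}} = \frac{9354}{\frac{\left(-22 - 20\right) \left(-17\right)}{1547} + \frac{67}{2 \left(-1628\right)}} = \frac{9354}{\left(-42\right) \left(-17\right) \frac{1}{1547} + \frac{67}{2} \left(- \frac{1}{1628}\right)} = \frac{9354}{714 \cdot \frac{1}{1547} - \frac{67}{3256}} = \frac{9354}{\frac{6}{13} - \frac{67}{3256}} = \frac{9354}{\frac{18665}{42328}} = 9354 \cdot \frac{42328}{18665} = \frac{395936112}{18665}$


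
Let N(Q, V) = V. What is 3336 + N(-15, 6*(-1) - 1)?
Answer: 3329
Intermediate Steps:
3336 + N(-15, 6*(-1) - 1) = 3336 + (6*(-1) - 1) = 3336 + (-6 - 1) = 3336 - 7 = 3329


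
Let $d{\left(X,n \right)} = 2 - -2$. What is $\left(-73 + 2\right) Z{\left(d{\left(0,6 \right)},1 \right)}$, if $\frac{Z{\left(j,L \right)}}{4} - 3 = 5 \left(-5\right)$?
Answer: $6248$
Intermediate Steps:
$d{\left(X,n \right)} = 4$ ($d{\left(X,n \right)} = 2 + 2 = 4$)
$Z{\left(j,L \right)} = -88$ ($Z{\left(j,L \right)} = 12 + 4 \cdot 5 \left(-5\right) = 12 + 4 \left(-25\right) = 12 - 100 = -88$)
$\left(-73 + 2\right) Z{\left(d{\left(0,6 \right)},1 \right)} = \left(-73 + 2\right) \left(-88\right) = \left(-71\right) \left(-88\right) = 6248$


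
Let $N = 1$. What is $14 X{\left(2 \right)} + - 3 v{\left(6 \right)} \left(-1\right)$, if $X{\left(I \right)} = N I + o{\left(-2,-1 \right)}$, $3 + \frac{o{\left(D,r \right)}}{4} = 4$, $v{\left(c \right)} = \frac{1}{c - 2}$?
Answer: $\frac{339}{4} \approx 84.75$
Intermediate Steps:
$v{\left(c \right)} = \frac{1}{-2 + c}$
$o{\left(D,r \right)} = 4$ ($o{\left(D,r \right)} = -12 + 4 \cdot 4 = -12 + 16 = 4$)
$X{\left(I \right)} = 4 + I$ ($X{\left(I \right)} = 1 I + 4 = I + 4 = 4 + I$)
$14 X{\left(2 \right)} + - 3 v{\left(6 \right)} \left(-1\right) = 14 \left(4 + 2\right) + - \frac{3}{-2 + 6} \left(-1\right) = 14 \cdot 6 + - \frac{3}{4} \left(-1\right) = 84 + \left(-3\right) \frac{1}{4} \left(-1\right) = 84 - - \frac{3}{4} = 84 + \frac{3}{4} = \frac{339}{4}$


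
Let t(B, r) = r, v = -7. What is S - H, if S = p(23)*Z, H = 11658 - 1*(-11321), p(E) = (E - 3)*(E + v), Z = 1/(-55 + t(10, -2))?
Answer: -1310123/57 ≈ -22985.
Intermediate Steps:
Z = -1/57 (Z = 1/(-55 - 2) = 1/(-57) = -1/57 ≈ -0.017544)
p(E) = (-7 + E)*(-3 + E) (p(E) = (E - 3)*(E - 7) = (-3 + E)*(-7 + E) = (-7 + E)*(-3 + E))
H = 22979 (H = 11658 + 11321 = 22979)
S = -320/57 (S = (21 + 23² - 10*23)*(-1/57) = (21 + 529 - 230)*(-1/57) = 320*(-1/57) = -320/57 ≈ -5.6140)
S - H = -320/57 - 1*22979 = -320/57 - 22979 = -1310123/57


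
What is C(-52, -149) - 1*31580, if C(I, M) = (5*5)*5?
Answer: -31455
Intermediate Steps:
C(I, M) = 125 (C(I, M) = 25*5 = 125)
C(-52, -149) - 1*31580 = 125 - 1*31580 = 125 - 31580 = -31455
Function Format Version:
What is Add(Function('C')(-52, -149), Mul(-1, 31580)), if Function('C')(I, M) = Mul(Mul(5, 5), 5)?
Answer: -31455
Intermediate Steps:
Function('C')(I, M) = 125 (Function('C')(I, M) = Mul(25, 5) = 125)
Add(Function('C')(-52, -149), Mul(-1, 31580)) = Add(125, Mul(-1, 31580)) = Add(125, -31580) = -31455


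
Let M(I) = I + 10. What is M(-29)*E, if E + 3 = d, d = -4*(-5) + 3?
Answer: -380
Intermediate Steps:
M(I) = 10 + I
d = 23 (d = 20 + 3 = 23)
E = 20 (E = -3 + 23 = 20)
M(-29)*E = (10 - 29)*20 = -19*20 = -380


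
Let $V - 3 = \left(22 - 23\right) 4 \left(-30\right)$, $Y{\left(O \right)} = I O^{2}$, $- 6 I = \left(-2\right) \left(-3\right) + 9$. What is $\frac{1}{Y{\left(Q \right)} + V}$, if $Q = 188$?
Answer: $- \frac{1}{88237} \approx -1.1333 \cdot 10^{-5}$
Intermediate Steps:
$I = - \frac{5}{2}$ ($I = - \frac{\left(-2\right) \left(-3\right) + 9}{6} = - \frac{6 + 9}{6} = \left(- \frac{1}{6}\right) 15 = - \frac{5}{2} \approx -2.5$)
$Y{\left(O \right)} = - \frac{5 O^{2}}{2}$
$V = 123$ ($V = 3 + \left(22 - 23\right) 4 \left(-30\right) = 3 + \left(-1\right) 4 \left(-30\right) = 3 - -120 = 3 + 120 = 123$)
$\frac{1}{Y{\left(Q \right)} + V} = \frac{1}{- \frac{5 \cdot 188^{2}}{2} + 123} = \frac{1}{\left(- \frac{5}{2}\right) 35344 + 123} = \frac{1}{-88360 + 123} = \frac{1}{-88237} = - \frac{1}{88237}$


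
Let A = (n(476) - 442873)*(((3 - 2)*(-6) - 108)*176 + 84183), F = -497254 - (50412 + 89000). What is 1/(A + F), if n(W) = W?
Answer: -1/28366689909 ≈ -3.5253e-11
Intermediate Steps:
F = -636666 (F = -497254 - 1*139412 = -497254 - 139412 = -636666)
A = -28366053243 (A = (476 - 442873)*(((3 - 2)*(-6) - 108)*176 + 84183) = -442397*((1*(-6) - 108)*176 + 84183) = -442397*((-6 - 108)*176 + 84183) = -442397*(-114*176 + 84183) = -442397*(-20064 + 84183) = -442397*64119 = -28366053243)
1/(A + F) = 1/(-28366053243 - 636666) = 1/(-28366689909) = -1/28366689909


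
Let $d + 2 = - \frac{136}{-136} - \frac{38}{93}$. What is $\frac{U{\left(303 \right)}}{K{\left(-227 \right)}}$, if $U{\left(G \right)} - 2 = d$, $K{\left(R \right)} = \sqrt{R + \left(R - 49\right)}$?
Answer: $- \frac{55 i \sqrt{503}}{46779} \approx - 0.026369 i$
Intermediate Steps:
$K{\left(R \right)} = \sqrt{-49 + 2 R}$ ($K{\left(R \right)} = \sqrt{R + \left(-49 + R\right)} = \sqrt{-49 + 2 R}$)
$d = - \frac{131}{93}$ ($d = -2 - \left(-1 + \frac{38}{93}\right) = -2 - - \frac{55}{93} = -2 + \left(1 - \frac{38}{93}\right) = -2 + \frac{55}{93} = - \frac{131}{93} \approx -1.4086$)
$U{\left(G \right)} = \frac{55}{93}$ ($U{\left(G \right)} = 2 - \frac{131}{93} = \frac{55}{93}$)
$\frac{U{\left(303 \right)}}{K{\left(-227 \right)}} = \frac{55}{93 \sqrt{-49 + 2 \left(-227\right)}} = \frac{55}{93 \sqrt{-49 - 454}} = \frac{55}{93 \sqrt{-503}} = \frac{55}{93 i \sqrt{503}} = \frac{55 \left(- \frac{i \sqrt{503}}{503}\right)}{93} = - \frac{55 i \sqrt{503}}{46779}$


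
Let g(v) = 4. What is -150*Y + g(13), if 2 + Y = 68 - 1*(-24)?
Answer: -13496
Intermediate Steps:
Y = 90 (Y = -2 + (68 - 1*(-24)) = -2 + (68 + 24) = -2 + 92 = 90)
-150*Y + g(13) = -150*90 + 4 = -13500 + 4 = -13496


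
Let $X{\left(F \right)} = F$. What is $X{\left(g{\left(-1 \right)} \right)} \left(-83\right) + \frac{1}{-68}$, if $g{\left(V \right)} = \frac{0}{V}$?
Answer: $- \frac{1}{68} \approx -0.014706$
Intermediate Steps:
$g{\left(V \right)} = 0$
$X{\left(g{\left(-1 \right)} \right)} \left(-83\right) + \frac{1}{-68} = 0 \left(-83\right) + \frac{1}{-68} = 0 - \frac{1}{68} = - \frac{1}{68}$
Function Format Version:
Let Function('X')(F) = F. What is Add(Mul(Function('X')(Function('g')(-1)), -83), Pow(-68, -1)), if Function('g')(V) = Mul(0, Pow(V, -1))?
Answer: Rational(-1, 68) ≈ -0.014706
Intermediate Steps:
Function('g')(V) = 0
Add(Mul(Function('X')(Function('g')(-1)), -83), Pow(-68, -1)) = Add(Mul(0, -83), Pow(-68, -1)) = Add(0, Rational(-1, 68)) = Rational(-1, 68)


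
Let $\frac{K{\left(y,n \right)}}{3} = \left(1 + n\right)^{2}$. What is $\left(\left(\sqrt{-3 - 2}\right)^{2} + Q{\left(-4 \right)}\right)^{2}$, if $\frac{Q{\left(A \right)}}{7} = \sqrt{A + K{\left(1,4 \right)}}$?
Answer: $3504 - 70 \sqrt{71} \approx 2914.2$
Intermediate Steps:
$K{\left(y,n \right)} = 3 \left(1 + n\right)^{2}$
$Q{\left(A \right)} = 7 \sqrt{75 + A}$ ($Q{\left(A \right)} = 7 \sqrt{A + 3 \left(1 + 4\right)^{2}} = 7 \sqrt{A + 3 \cdot 5^{2}} = 7 \sqrt{A + 3 \cdot 25} = 7 \sqrt{A + 75} = 7 \sqrt{75 + A}$)
$\left(\left(\sqrt{-3 - 2}\right)^{2} + Q{\left(-4 \right)}\right)^{2} = \left(\left(\sqrt{-3 - 2}\right)^{2} + 7 \sqrt{75 - 4}\right)^{2} = \left(\left(\sqrt{-3 + \left(-3 + 1\right)}\right)^{2} + 7 \sqrt{71}\right)^{2} = \left(\left(\sqrt{-3 - 2}\right)^{2} + 7 \sqrt{71}\right)^{2} = \left(\left(\sqrt{-5}\right)^{2} + 7 \sqrt{71}\right)^{2} = \left(\left(i \sqrt{5}\right)^{2} + 7 \sqrt{71}\right)^{2} = \left(-5 + 7 \sqrt{71}\right)^{2}$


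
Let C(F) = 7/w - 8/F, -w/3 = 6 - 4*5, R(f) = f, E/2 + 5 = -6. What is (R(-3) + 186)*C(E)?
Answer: 2135/22 ≈ 97.045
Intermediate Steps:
E = -22 (E = -10 + 2*(-6) = -10 - 12 = -22)
w = 42 (w = -3*(6 - 4*5) = -3*(6 - 20) = -3*(-14) = 42)
C(F) = 1/6 - 8/F (C(F) = 7/42 - 8/F = 7*(1/42) - 8/F = 1/6 - 8/F)
(R(-3) + 186)*C(E) = (-3 + 186)*((1/6)*(-48 - 22)/(-22)) = 183*((1/6)*(-1/22)*(-70)) = 183*(35/66) = 2135/22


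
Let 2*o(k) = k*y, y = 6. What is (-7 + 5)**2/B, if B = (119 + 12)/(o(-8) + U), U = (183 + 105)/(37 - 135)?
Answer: -5280/6419 ≈ -0.82256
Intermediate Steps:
o(k) = 3*k (o(k) = (k*6)/2 = (6*k)/2 = 3*k)
U = -144/49 (U = 288/(-98) = 288*(-1/98) = -144/49 ≈ -2.9388)
B = -6419/1320 (B = (119 + 12)/(3*(-8) - 144/49) = 131/(-24 - 144/49) = 131/(-1320/49) = 131*(-49/1320) = -6419/1320 ≈ -4.8629)
(-7 + 5)**2/B = (-7 + 5)**2/(-6419/1320) = (-2)**2*(-1320/6419) = 4*(-1320/6419) = -5280/6419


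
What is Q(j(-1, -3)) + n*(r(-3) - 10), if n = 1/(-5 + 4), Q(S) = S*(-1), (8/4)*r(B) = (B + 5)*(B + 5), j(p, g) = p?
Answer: 9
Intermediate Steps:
r(B) = (5 + B)²/2 (r(B) = ((B + 5)*(B + 5))/2 = ((5 + B)*(5 + B))/2 = (5 + B)²/2)
Q(S) = -S
n = -1 (n = 1/(-1) = -1)
Q(j(-1, -3)) + n*(r(-3) - 10) = -1*(-1) - ((5 - 3)²/2 - 10) = 1 - ((½)*2² - 10) = 1 - ((½)*4 - 10) = 1 - (2 - 10) = 1 - 1*(-8) = 1 + 8 = 9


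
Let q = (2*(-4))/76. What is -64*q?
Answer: 128/19 ≈ 6.7368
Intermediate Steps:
q = -2/19 (q = -8*1/76 = -2/19 ≈ -0.10526)
-64*q = -64*(-2/19) = 128/19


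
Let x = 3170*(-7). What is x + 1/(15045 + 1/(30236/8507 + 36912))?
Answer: -104842005502830710/4724741136407 ≈ -22190.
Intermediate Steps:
x = -22190
x + 1/(15045 + 1/(30236/8507 + 36912)) = -22190 + 1/(15045 + 1/(30236/8507 + 36912)) = -22190 + 1/(15045 + 1/(314040620/8507)) = -22190 + 1/(15045 + 8507/314040620) = -22190 + 1/(4724741136407/314040620) = -22190 + 314040620/4724741136407 = -104842005502830710/4724741136407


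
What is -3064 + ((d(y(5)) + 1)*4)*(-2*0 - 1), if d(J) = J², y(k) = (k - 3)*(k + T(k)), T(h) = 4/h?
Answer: -90156/25 ≈ -3606.2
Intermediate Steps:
y(k) = (-3 + k)*(k + 4/k) (y(k) = (k - 3)*(k + 4/k) = (-3 + k)*(k + 4/k))
-3064 + ((d(y(5)) + 1)*4)*(-2*0 - 1) = -3064 + (((4 + 5² - 12/5 - 3*5)² + 1)*4)*(-2*0 - 1) = -3064 + (((4 + 25 - 12*⅕ - 15)² + 1)*4)*(0 - 1) = -3064 + (((4 + 25 - 12/5 - 15)² + 1)*4)*(-1) = -3064 + (((58/5)² + 1)*4)*(-1) = -3064 + ((3364/25 + 1)*4)*(-1) = -3064 + ((3389/25)*4)*(-1) = -3064 + (13556/25)*(-1) = -3064 - 13556/25 = -90156/25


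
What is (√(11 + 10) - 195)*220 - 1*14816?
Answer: -57716 + 220*√21 ≈ -56708.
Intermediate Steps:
(√(11 + 10) - 195)*220 - 1*14816 = (√21 - 195)*220 - 14816 = (-195 + √21)*220 - 14816 = (-42900 + 220*√21) - 14816 = -57716 + 220*√21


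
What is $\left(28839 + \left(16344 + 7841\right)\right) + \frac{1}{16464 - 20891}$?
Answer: $\frac{234737247}{4427} \approx 53024.0$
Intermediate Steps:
$\left(28839 + \left(16344 + 7841\right)\right) + \frac{1}{16464 - 20891} = \left(28839 + 24185\right) + \frac{1}{-4427} = 53024 - \frac{1}{4427} = \frac{234737247}{4427}$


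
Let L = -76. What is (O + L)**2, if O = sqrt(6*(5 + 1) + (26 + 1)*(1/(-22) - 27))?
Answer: 111799/22 - 228*I*sqrt(37334)/11 ≈ 5081.8 - 4004.9*I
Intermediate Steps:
O = 3*I*sqrt(37334)/22 (O = sqrt(6*6 + 27*(-1/22 - 27)) = sqrt(36 + 27*(-595/22)) = sqrt(36 - 16065/22) = sqrt(-15273/22) = 3*I*sqrt(37334)/22 ≈ 26.348*I)
(O + L)**2 = (3*I*sqrt(37334)/22 - 76)**2 = (-76 + 3*I*sqrt(37334)/22)**2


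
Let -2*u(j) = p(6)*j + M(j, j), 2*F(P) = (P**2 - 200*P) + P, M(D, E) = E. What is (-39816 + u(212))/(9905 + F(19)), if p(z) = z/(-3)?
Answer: -722/149 ≈ -4.8456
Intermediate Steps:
F(P) = P**2/2 - 199*P/2 (F(P) = ((P**2 - 200*P) + P)/2 = (P**2 - 199*P)/2 = P**2/2 - 199*P/2)
p(z) = -z/3 (p(z) = z*(-1/3) = -z/3)
u(j) = j/2 (u(j) = -((-1/3*6)*j + j)/2 = -(-2*j + j)/2 = -(-1)*j/2 = j/2)
(-39816 + u(212))/(9905 + F(19)) = (-39816 + (1/2)*212)/(9905 + (1/2)*19*(-199 + 19)) = (-39816 + 106)/(9905 + (1/2)*19*(-180)) = -39710/(9905 - 1710) = -39710/8195 = -39710*1/8195 = -722/149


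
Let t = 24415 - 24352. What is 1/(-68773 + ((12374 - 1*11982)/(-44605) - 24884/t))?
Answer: -2810115/194370014411 ≈ -1.4458e-5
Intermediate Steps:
t = 63
1/(-68773 + ((12374 - 1*11982)/(-44605) - 24884/t)) = 1/(-68773 + ((12374 - 1*11982)/(-44605) - 24884/63)) = 1/(-68773 + ((12374 - 11982)*(-1/44605) - 24884*1/63)) = 1/(-68773 + (392*(-1/44605) - 24884/63)) = 1/(-68773 + (-392/44605 - 24884/63)) = 1/(-68773 - 1109975516/2810115) = 1/(-194370014411/2810115) = -2810115/194370014411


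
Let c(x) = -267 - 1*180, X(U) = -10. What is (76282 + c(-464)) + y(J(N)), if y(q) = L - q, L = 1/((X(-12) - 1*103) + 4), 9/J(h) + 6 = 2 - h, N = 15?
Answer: 157055247/2071 ≈ 75836.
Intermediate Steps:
J(h) = 9/(-4 - h) (J(h) = 9/(-6 + (2 - h)) = 9/(-4 - h))
c(x) = -447 (c(x) = -267 - 180 = -447)
L = -1/109 (L = 1/((-10 - 1*103) + 4) = 1/((-10 - 103) + 4) = 1/(-113 + 4) = 1/(-109) = -1/109 ≈ -0.0091743)
y(q) = -1/109 - q
(76282 + c(-464)) + y(J(N)) = (76282 - 447) + (-1/109 - (-9)/(4 + 15)) = 75835 + (-1/109 - (-9)/19) = 75835 + (-1/109 - 1*(-9/19)) = 75835 + (-1/109 + 9/19) = 75835 + 962/2071 = 157055247/2071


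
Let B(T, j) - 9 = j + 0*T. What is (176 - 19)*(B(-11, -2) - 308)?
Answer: -47257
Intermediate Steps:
B(T, j) = 9 + j (B(T, j) = 9 + (j + 0*T) = 9 + (j + 0) = 9 + j)
(176 - 19)*(B(-11, -2) - 308) = (176 - 19)*((9 - 2) - 308) = 157*(7 - 308) = 157*(-301) = -47257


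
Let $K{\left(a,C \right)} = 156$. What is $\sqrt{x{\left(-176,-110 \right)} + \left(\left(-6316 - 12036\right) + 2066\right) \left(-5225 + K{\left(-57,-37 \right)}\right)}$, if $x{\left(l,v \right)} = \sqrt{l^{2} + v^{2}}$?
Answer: $\sqrt{82553734 + 22 \sqrt{89}} \approx 9085.9$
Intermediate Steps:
$\sqrt{x{\left(-176,-110 \right)} + \left(\left(-6316 - 12036\right) + 2066\right) \left(-5225 + K{\left(-57,-37 \right)}\right)} = \sqrt{\sqrt{\left(-176\right)^{2} + \left(-110\right)^{2}} + \left(\left(-6316 - 12036\right) + 2066\right) \left(-5225 + 156\right)} = \sqrt{\sqrt{30976 + 12100} + \left(-18352 + 2066\right) \left(-5069\right)} = \sqrt{\sqrt{43076} - -82553734} = \sqrt{22 \sqrt{89} + 82553734} = \sqrt{82553734 + 22 \sqrt{89}}$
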